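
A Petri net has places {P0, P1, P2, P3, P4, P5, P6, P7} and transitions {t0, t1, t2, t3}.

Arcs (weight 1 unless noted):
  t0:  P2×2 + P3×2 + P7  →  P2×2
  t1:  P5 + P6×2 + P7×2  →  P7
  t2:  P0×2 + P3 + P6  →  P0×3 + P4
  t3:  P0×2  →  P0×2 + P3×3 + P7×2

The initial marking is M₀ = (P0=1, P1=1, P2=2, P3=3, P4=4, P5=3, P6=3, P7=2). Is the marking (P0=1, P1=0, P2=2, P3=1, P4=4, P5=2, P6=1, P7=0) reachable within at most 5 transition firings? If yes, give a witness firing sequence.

NO — not reachable within 5 firings

depth 0: 1 marking
depth 1: 3 markings reached so far
depth 2: 4 markings reached so far
depth 3: 4 markings reached so far
(frontier empty at depth 3; search complete)
target is not among the 4 markings reachable within 5 steps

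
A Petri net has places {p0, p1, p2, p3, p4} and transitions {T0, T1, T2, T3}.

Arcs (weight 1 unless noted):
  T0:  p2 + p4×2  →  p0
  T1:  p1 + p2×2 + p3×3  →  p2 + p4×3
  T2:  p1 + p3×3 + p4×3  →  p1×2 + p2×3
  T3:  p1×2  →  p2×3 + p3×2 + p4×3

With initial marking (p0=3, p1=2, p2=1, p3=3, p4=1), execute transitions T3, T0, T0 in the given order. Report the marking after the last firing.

(p0=5, p1=0, p2=2, p3=5, p4=0)

step 1: fire T3:  (p0=3, p1=2, p2=1, p3=3, p4=1) → (p0=3, p1=0, p2=4, p3=5, p4=4)
step 2: fire T0:  (p0=3, p1=0, p2=4, p3=5, p4=4) → (p0=4, p1=0, p2=3, p3=5, p4=2)
step 3: fire T0:  (p0=4, p1=0, p2=3, p3=5, p4=2) → (p0=5, p1=0, p2=2, p3=5, p4=0)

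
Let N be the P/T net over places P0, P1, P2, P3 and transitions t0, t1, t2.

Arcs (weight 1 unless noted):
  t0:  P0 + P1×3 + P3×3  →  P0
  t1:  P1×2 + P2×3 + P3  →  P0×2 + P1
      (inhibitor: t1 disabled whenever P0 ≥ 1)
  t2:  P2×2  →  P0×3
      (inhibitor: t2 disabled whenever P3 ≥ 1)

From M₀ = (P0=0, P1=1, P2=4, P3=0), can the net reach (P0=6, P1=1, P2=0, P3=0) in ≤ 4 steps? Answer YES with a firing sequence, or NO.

step 1: fire t2:  (P0=0, P1=1, P2=4, P3=0) → (P0=3, P1=1, P2=2, P3=0)
step 2: fire t2:  (P0=3, P1=1, P2=2, P3=0) → (P0=6, P1=1, P2=0, P3=0)

YES — reachable via ⟨t2, t2⟩ (2 firings)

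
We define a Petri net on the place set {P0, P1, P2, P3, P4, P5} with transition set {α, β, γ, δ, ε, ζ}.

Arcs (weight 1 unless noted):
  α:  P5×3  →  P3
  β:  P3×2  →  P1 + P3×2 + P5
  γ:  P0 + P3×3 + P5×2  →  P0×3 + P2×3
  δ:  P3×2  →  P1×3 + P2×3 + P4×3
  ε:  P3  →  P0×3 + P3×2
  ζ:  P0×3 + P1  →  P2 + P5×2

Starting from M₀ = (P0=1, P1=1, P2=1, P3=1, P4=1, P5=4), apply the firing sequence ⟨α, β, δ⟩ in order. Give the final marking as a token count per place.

(P0=1, P1=5, P2=4, P3=0, P4=4, P5=2)

step 1: fire α:  (P0=1, P1=1, P2=1, P3=1, P4=1, P5=4) → (P0=1, P1=1, P2=1, P3=2, P4=1, P5=1)
step 2: fire β:  (P0=1, P1=1, P2=1, P3=2, P4=1, P5=1) → (P0=1, P1=2, P2=1, P3=2, P4=1, P5=2)
step 3: fire δ:  (P0=1, P1=2, P2=1, P3=2, P4=1, P5=2) → (P0=1, P1=5, P2=4, P3=0, P4=4, P5=2)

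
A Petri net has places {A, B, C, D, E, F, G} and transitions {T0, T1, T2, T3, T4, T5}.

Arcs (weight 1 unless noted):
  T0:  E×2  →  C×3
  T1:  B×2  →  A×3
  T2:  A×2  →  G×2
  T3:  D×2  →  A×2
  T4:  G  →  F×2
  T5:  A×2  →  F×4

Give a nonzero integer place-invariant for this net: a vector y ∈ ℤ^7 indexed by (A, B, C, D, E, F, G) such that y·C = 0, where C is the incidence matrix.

Incidence matrix C (rows=places, cols=transitions):
       T0   T1   T2   T3   T4   T5
    A   0    3   -2    2    0   -2
    B   0   -2    0    0    0    0
    C   3    0    0    0    0    0
    D   0    0    0   -2    0    0
    E  -2    0    0    0    0    0
    F   0    0    0    0    2    4
    G   0    0    2    0   -1    0

Candidate y = [0, 0, 2, 0, 3, 0, 0]; check y·C column-wise:
  col T0: 2·3 + 3·-2 = 0
  col T1: 0·3 + 0·-2 + 2·0 + 3·0 = 0
  col T2: 0·-2 + 2·0 + 3·0 + 0·2 = 0
  col T3: 0·2 + 2·0 + 0·-2 + 3·0 = 0
  col T4: 2·0 + 3·0 + 0·2 + 0·-1 = 0
  col T5: 0·-2 + 2·0 + 3·0 + 0·4 = 0

y = (A:0, B:0, C:2, D:0, E:3, F:0, G:0)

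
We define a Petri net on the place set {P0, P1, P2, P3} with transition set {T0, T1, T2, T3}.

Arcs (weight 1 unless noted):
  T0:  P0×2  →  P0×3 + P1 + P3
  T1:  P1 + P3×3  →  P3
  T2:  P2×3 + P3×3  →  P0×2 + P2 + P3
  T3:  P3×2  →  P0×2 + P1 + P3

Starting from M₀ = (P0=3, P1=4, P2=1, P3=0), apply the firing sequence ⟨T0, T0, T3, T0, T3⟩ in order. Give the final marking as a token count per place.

step 1: fire T0:  (P0=3, P1=4, P2=1, P3=0) → (P0=4, P1=5, P2=1, P3=1)
step 2: fire T0:  (P0=4, P1=5, P2=1, P3=1) → (P0=5, P1=6, P2=1, P3=2)
step 3: fire T3:  (P0=5, P1=6, P2=1, P3=2) → (P0=7, P1=7, P2=1, P3=1)
step 4: fire T0:  (P0=7, P1=7, P2=1, P3=1) → (P0=8, P1=8, P2=1, P3=2)
step 5: fire T3:  (P0=8, P1=8, P2=1, P3=2) → (P0=10, P1=9, P2=1, P3=1)

(P0=10, P1=9, P2=1, P3=1)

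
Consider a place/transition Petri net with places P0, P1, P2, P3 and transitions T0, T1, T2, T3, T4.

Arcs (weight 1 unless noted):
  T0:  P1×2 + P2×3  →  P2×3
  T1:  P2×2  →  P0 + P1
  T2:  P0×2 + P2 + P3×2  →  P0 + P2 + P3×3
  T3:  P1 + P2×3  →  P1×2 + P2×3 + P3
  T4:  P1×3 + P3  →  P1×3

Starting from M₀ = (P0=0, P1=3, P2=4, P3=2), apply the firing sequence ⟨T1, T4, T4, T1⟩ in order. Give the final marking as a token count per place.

step 1: fire T1:  (P0=0, P1=3, P2=4, P3=2) → (P0=1, P1=4, P2=2, P3=2)
step 2: fire T4:  (P0=1, P1=4, P2=2, P3=2) → (P0=1, P1=4, P2=2, P3=1)
step 3: fire T4:  (P0=1, P1=4, P2=2, P3=1) → (P0=1, P1=4, P2=2, P3=0)
step 4: fire T1:  (P0=1, P1=4, P2=2, P3=0) → (P0=2, P1=5, P2=0, P3=0)

(P0=2, P1=5, P2=0, P3=0)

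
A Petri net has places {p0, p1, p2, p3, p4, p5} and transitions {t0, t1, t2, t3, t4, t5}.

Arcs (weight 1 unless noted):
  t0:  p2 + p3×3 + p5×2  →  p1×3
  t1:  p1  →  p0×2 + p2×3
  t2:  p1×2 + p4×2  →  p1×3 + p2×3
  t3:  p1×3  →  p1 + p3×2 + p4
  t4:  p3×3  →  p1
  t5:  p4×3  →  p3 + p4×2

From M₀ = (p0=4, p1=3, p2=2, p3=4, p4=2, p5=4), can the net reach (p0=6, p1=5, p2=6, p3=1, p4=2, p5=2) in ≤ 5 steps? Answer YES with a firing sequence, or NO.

NO — not reachable within 5 firings

depth 0: 1 marking
depth 1: 6 markings reached so far
depth 2: 17 markings reached so far
depth 3: 35 markings reached so far
depth 4: 65 markings reached so far
depth 5: 109 markings reached so far
target is not among the 109 markings reachable within 5 steps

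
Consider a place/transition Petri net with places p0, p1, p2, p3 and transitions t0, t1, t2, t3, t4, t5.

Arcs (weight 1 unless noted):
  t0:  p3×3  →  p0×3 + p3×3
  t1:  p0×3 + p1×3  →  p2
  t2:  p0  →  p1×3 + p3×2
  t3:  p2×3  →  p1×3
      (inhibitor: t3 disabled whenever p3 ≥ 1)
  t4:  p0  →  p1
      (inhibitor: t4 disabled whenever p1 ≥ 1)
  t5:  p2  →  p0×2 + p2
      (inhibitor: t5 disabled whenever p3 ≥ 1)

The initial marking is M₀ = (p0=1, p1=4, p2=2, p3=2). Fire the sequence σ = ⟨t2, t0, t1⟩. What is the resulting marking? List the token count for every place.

(p0=0, p1=4, p2=3, p3=4)

step 1: fire t2:  (p0=1, p1=4, p2=2, p3=2) → (p0=0, p1=7, p2=2, p3=4)
step 2: fire t0:  (p0=0, p1=7, p2=2, p3=4) → (p0=3, p1=7, p2=2, p3=4)
step 3: fire t1:  (p0=3, p1=7, p2=2, p3=4) → (p0=0, p1=4, p2=3, p3=4)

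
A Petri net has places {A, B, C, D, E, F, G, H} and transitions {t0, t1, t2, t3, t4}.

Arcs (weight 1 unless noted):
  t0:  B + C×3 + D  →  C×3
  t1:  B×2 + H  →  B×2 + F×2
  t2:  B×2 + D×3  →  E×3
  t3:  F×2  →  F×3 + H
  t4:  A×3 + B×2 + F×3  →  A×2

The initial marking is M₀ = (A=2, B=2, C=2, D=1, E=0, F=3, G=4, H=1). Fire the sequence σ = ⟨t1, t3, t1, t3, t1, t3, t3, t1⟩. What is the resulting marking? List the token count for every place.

(A=2, B=2, C=2, D=1, E=0, F=15, G=4, H=1)

step 1: fire t1:  (A=2, B=2, C=2, D=1, E=0, F=3, G=4, H=1) → (A=2, B=2, C=2, D=1, E=0, F=5, G=4, H=0)
step 2: fire t3:  (A=2, B=2, C=2, D=1, E=0, F=5, G=4, H=0) → (A=2, B=2, C=2, D=1, E=0, F=6, G=4, H=1)
step 3: fire t1:  (A=2, B=2, C=2, D=1, E=0, F=6, G=4, H=1) → (A=2, B=2, C=2, D=1, E=0, F=8, G=4, H=0)
step 4: fire t3:  (A=2, B=2, C=2, D=1, E=0, F=8, G=4, H=0) → (A=2, B=2, C=2, D=1, E=0, F=9, G=4, H=1)
step 5: fire t1:  (A=2, B=2, C=2, D=1, E=0, F=9, G=4, H=1) → (A=2, B=2, C=2, D=1, E=0, F=11, G=4, H=0)
step 6: fire t3:  (A=2, B=2, C=2, D=1, E=0, F=11, G=4, H=0) → (A=2, B=2, C=2, D=1, E=0, F=12, G=4, H=1)
step 7: fire t3:  (A=2, B=2, C=2, D=1, E=0, F=12, G=4, H=1) → (A=2, B=2, C=2, D=1, E=0, F=13, G=4, H=2)
step 8: fire t1:  (A=2, B=2, C=2, D=1, E=0, F=13, G=4, H=2) → (A=2, B=2, C=2, D=1, E=0, F=15, G=4, H=1)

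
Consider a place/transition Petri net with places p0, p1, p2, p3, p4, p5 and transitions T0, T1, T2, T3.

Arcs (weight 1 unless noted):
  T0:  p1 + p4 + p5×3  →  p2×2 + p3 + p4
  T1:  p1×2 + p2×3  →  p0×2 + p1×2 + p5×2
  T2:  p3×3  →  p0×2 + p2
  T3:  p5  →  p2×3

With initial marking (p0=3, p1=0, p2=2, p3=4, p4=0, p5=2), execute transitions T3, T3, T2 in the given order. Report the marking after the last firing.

(p0=5, p1=0, p2=9, p3=1, p4=0, p5=0)

step 1: fire T3:  (p0=3, p1=0, p2=2, p3=4, p4=0, p5=2) → (p0=3, p1=0, p2=5, p3=4, p4=0, p5=1)
step 2: fire T3:  (p0=3, p1=0, p2=5, p3=4, p4=0, p5=1) → (p0=3, p1=0, p2=8, p3=4, p4=0, p5=0)
step 3: fire T2:  (p0=3, p1=0, p2=8, p3=4, p4=0, p5=0) → (p0=5, p1=0, p2=9, p3=1, p4=0, p5=0)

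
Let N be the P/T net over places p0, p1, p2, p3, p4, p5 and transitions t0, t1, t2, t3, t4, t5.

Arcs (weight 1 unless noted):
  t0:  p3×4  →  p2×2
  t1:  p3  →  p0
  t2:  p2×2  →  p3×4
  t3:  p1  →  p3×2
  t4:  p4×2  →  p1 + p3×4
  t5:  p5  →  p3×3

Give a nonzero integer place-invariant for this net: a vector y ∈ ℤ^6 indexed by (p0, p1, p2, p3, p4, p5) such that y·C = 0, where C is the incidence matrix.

y = (p0:1, p1:2, p2:2, p3:1, p4:3, p5:3)

Incidence matrix C (rows=places, cols=transitions):
       t0   t1   t2   t3   t4   t5
   p0   0    1    0    0    0    0
   p1   0    0    0   -1    1    0
   p2   2    0   -2    0    0    0
   p3  -4   -1    4    2    4    3
   p4   0    0    0    0   -2    0
   p5   0    0    0    0    0   -1

Candidate y = [1, 2, 2, 1, 3, 3]; check y·C column-wise:
  col t0: 1·0 + 2·0 + 2·2 + 1·-4 + 3·0 + 3·0 = 0
  col t1: 1·1 + 2·0 + 2·0 + 1·-1 + 3·0 + 3·0 = 0
  col t2: 1·0 + 2·0 + 2·-2 + 1·4 + 3·0 + 3·0 = 0
  col t3: 1·0 + 2·-1 + 2·0 + 1·2 + 3·0 + 3·0 = 0
  col t4: 1·0 + 2·1 + 2·0 + 1·4 + 3·-2 + 3·0 = 0
  col t5: 1·0 + 2·0 + 2·0 + 1·3 + 3·0 + 3·-1 = 0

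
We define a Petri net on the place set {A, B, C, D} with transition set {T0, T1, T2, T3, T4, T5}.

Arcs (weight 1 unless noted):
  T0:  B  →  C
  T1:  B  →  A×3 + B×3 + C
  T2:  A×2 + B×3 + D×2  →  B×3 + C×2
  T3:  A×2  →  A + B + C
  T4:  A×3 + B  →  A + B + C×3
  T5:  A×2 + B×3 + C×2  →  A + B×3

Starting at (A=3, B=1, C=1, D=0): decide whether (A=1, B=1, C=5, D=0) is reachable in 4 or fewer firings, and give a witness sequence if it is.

YES — reachable via ⟨T0, T3, T0, T3⟩ (4 firings)

step 1: fire T0:  (A=3, B=1, C=1, D=0) → (A=3, B=0, C=2, D=0)
step 2: fire T3:  (A=3, B=0, C=2, D=0) → (A=2, B=1, C=3, D=0)
step 3: fire T0:  (A=2, B=1, C=3, D=0) → (A=2, B=0, C=4, D=0)
step 4: fire T3:  (A=2, B=0, C=4, D=0) → (A=1, B=1, C=5, D=0)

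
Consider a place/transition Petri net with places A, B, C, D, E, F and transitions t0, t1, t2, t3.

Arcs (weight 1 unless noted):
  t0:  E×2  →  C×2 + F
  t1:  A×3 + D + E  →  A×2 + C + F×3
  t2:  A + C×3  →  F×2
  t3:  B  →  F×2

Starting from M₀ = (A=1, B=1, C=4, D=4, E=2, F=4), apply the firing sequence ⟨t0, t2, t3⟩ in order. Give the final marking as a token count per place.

step 1: fire t0:  (A=1, B=1, C=4, D=4, E=2, F=4) → (A=1, B=1, C=6, D=4, E=0, F=5)
step 2: fire t2:  (A=1, B=1, C=6, D=4, E=0, F=5) → (A=0, B=1, C=3, D=4, E=0, F=7)
step 3: fire t3:  (A=0, B=1, C=3, D=4, E=0, F=7) → (A=0, B=0, C=3, D=4, E=0, F=9)

(A=0, B=0, C=3, D=4, E=0, F=9)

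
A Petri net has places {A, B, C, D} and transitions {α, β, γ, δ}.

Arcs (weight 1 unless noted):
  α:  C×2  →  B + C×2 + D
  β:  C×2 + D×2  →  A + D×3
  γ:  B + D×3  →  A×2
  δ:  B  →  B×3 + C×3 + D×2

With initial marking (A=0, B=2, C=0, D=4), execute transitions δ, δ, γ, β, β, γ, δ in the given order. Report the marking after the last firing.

step 1: fire δ:  (A=0, B=2, C=0, D=4) → (A=0, B=4, C=3, D=6)
step 2: fire δ:  (A=0, B=4, C=3, D=6) → (A=0, B=6, C=6, D=8)
step 3: fire γ:  (A=0, B=6, C=6, D=8) → (A=2, B=5, C=6, D=5)
step 4: fire β:  (A=2, B=5, C=6, D=5) → (A=3, B=5, C=4, D=6)
step 5: fire β:  (A=3, B=5, C=4, D=6) → (A=4, B=5, C=2, D=7)
step 6: fire γ:  (A=4, B=5, C=2, D=7) → (A=6, B=4, C=2, D=4)
step 7: fire δ:  (A=6, B=4, C=2, D=4) → (A=6, B=6, C=5, D=6)

(A=6, B=6, C=5, D=6)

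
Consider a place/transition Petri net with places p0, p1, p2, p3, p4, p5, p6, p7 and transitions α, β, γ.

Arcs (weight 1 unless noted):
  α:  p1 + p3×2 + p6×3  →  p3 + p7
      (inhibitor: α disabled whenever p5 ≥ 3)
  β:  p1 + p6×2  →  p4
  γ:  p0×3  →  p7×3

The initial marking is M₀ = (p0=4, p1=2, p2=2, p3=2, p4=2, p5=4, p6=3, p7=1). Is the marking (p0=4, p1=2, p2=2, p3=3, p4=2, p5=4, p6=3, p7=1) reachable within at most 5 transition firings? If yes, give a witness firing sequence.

depth 0: 1 marking
depth 1: 3 markings reached so far
depth 2: 4 markings reached so far
depth 3: 4 markings reached so far
(frontier empty at depth 3; search complete)
target is not among the 4 markings reachable within 5 steps

NO — not reachable within 5 firings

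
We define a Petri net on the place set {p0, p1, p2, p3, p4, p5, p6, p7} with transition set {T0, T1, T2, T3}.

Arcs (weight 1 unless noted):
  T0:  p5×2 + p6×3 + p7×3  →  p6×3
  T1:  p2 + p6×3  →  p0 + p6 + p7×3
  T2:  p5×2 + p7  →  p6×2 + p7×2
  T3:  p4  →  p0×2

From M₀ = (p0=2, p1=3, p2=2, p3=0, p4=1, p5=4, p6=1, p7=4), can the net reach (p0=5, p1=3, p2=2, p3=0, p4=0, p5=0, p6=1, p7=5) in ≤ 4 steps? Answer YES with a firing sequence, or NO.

NO — not reachable within 4 firings

depth 0: 1 marking
depth 1: 3 markings reached so far
depth 2: 7 markings reached so far
depth 3: 12 markings reached so far
depth 4: 15 markings reached so far
target is not among the 15 markings reachable within 4 steps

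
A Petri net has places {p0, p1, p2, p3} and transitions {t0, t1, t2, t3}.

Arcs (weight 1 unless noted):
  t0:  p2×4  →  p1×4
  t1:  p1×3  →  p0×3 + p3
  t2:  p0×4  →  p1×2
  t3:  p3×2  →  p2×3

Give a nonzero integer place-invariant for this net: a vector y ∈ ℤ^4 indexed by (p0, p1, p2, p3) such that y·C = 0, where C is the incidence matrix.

y = (p0:1, p1:2, p2:2, p3:3)

Incidence matrix C (rows=places, cols=transitions):
       t0   t1   t2   t3
   p0   0    3   -4    0
   p1   4   -3    2    0
   p2  -4    0    0    3
   p3   0    1    0   -2

Candidate y = [1, 2, 2, 3]; check y·C column-wise:
  col t0: 1·0 + 2·4 + 2·-4 + 3·0 = 0
  col t1: 1·3 + 2·-3 + 2·0 + 3·1 = 0
  col t2: 1·-4 + 2·2 + 2·0 + 3·0 = 0
  col t3: 1·0 + 2·0 + 2·3 + 3·-2 = 0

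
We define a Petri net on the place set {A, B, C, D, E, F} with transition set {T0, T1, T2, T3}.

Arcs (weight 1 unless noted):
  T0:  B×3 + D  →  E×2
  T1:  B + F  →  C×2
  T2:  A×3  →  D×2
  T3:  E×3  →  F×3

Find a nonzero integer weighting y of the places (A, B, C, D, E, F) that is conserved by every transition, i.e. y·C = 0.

Incidence matrix C (rows=places, cols=transitions):
       T0   T1   T2   T3
    A   0    0   -3    0
    B  -3   -1    0    0
    C   0    2    0    0
    D  -1    0    2    0
    E   2    0    0   -3
    F   0   -1    0    3

Candidate y = [4, -2, -1, 6, 0, 0]; check y·C column-wise:
  col T0: 4·0 + -2·-3 + -1·0 + 6·-1 + 0·2 = 0
  col T1: 4·0 + -2·-1 + -1·2 + 6·0 + 0·-1 = 0
  col T2: 4·-3 + -2·0 + -1·0 + 6·2 = 0
  col T3: 4·0 + -2·0 + -1·0 + 6·0 + 0·-3 + 0·3 = 0

y = (A:4, B:-2, C:-1, D:6, E:0, F:0)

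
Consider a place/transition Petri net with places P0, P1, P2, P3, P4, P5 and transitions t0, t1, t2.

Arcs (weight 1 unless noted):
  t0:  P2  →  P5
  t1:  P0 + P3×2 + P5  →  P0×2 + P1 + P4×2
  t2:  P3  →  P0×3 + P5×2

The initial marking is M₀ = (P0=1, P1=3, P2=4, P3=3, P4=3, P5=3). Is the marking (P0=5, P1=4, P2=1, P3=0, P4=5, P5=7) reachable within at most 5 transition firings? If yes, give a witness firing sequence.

step 1: fire t0:  (P0=1, P1=3, P2=4, P3=3, P4=3, P5=3) → (P0=1, P1=3, P2=3, P3=3, P4=3, P5=4)
step 2: fire t0:  (P0=1, P1=3, P2=3, P3=3, P4=3, P5=4) → (P0=1, P1=3, P2=2, P3=3, P4=3, P5=5)
step 3: fire t0:  (P0=1, P1=3, P2=2, P3=3, P4=3, P5=5) → (P0=1, P1=3, P2=1, P3=3, P4=3, P5=6)
step 4: fire t1:  (P0=1, P1=3, P2=1, P3=3, P4=3, P5=6) → (P0=2, P1=4, P2=1, P3=1, P4=5, P5=5)
step 5: fire t2:  (P0=2, P1=4, P2=1, P3=1, P4=5, P5=5) → (P0=5, P1=4, P2=1, P3=0, P4=5, P5=7)

YES — reachable via ⟨t0, t0, t0, t1, t2⟩ (5 firings)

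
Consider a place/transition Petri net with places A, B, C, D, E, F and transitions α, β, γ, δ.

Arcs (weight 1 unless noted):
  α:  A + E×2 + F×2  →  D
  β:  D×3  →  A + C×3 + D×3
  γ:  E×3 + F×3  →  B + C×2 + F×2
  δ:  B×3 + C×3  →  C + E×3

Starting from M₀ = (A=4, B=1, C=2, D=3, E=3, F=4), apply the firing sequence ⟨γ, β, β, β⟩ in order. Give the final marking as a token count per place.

step 1: fire γ:  (A=4, B=1, C=2, D=3, E=3, F=4) → (A=4, B=2, C=4, D=3, E=0, F=3)
step 2: fire β:  (A=4, B=2, C=4, D=3, E=0, F=3) → (A=5, B=2, C=7, D=3, E=0, F=3)
step 3: fire β:  (A=5, B=2, C=7, D=3, E=0, F=3) → (A=6, B=2, C=10, D=3, E=0, F=3)
step 4: fire β:  (A=6, B=2, C=10, D=3, E=0, F=3) → (A=7, B=2, C=13, D=3, E=0, F=3)

(A=7, B=2, C=13, D=3, E=0, F=3)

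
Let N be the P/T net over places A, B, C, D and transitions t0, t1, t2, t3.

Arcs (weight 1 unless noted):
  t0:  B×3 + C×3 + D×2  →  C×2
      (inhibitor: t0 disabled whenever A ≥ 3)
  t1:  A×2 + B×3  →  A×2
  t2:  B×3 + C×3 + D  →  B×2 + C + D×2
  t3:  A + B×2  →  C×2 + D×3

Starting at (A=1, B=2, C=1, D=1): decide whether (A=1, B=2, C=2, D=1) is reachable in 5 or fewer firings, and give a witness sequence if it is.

depth 0: 1 marking
depth 1: 2 markings reached so far
depth 2: 2 markings reached so far
(frontier empty at depth 2; search complete)
target is not among the 2 markings reachable within 5 steps

NO — not reachable within 5 firings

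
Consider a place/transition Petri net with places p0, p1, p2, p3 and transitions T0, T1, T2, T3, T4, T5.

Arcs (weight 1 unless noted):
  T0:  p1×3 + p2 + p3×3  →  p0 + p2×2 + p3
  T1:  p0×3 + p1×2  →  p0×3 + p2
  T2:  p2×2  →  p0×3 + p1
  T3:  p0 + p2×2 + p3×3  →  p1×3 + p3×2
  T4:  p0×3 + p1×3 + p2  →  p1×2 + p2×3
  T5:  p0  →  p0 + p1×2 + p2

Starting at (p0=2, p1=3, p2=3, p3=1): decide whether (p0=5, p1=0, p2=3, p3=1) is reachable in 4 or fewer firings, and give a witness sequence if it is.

YES — reachable via ⟨T2, T1, T1⟩ (3 firings)

step 1: fire T2:  (p0=2, p1=3, p2=3, p3=1) → (p0=5, p1=4, p2=1, p3=1)
step 2: fire T1:  (p0=5, p1=4, p2=1, p3=1) → (p0=5, p1=2, p2=2, p3=1)
step 3: fire T1:  (p0=5, p1=2, p2=2, p3=1) → (p0=5, p1=0, p2=3, p3=1)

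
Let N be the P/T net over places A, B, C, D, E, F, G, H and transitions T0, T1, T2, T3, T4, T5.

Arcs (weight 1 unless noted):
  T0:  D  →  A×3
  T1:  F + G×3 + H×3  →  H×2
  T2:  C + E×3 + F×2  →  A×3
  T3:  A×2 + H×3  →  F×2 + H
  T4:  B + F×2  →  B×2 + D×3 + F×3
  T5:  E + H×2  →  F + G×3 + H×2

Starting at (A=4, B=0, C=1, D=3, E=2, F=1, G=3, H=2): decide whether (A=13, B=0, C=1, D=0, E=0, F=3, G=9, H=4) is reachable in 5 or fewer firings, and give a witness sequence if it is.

NO — not reachable within 5 firings

depth 0: 1 marking
depth 1: 3 markings reached so far
depth 2: 6 markings reached so far
depth 3: 9 markings reached so far
depth 4: 11 markings reached so far
depth 5: 12 markings reached so far
target is not among the 12 markings reachable within 5 steps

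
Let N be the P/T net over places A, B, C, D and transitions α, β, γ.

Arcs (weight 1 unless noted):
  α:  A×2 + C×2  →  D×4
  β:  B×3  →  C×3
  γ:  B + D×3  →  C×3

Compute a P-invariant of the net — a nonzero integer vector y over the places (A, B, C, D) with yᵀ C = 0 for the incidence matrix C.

y = (A:1, B:3, C:3, D:2)

Incidence matrix C (rows=places, cols=transitions):
        α    β    γ
    A  -2    0    0
    B   0   -3   -1
    C  -2    3    3
    D   4    0   -3

Candidate y = [1, 3, 3, 2]; check y·C column-wise:
  col α: 1·-2 + 3·0 + 3·-2 + 2·4 = 0
  col β: 1·0 + 3·-3 + 3·3 + 2·0 = 0
  col γ: 1·0 + 3·-1 + 3·3 + 2·-3 = 0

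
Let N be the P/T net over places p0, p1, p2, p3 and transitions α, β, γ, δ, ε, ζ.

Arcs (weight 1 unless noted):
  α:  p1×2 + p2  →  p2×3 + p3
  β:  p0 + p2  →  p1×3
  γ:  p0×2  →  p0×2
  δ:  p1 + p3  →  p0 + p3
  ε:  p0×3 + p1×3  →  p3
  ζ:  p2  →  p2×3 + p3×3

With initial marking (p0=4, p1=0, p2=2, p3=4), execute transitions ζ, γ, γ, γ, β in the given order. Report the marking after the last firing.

(p0=3, p1=3, p2=3, p3=7)

step 1: fire ζ:  (p0=4, p1=0, p2=2, p3=4) → (p0=4, p1=0, p2=4, p3=7)
step 2: fire γ:  (p0=4, p1=0, p2=4, p3=7) → (p0=4, p1=0, p2=4, p3=7)
step 3: fire γ:  (p0=4, p1=0, p2=4, p3=7) → (p0=4, p1=0, p2=4, p3=7)
step 4: fire γ:  (p0=4, p1=0, p2=4, p3=7) → (p0=4, p1=0, p2=4, p3=7)
step 5: fire β:  (p0=4, p1=0, p2=4, p3=7) → (p0=3, p1=3, p2=3, p3=7)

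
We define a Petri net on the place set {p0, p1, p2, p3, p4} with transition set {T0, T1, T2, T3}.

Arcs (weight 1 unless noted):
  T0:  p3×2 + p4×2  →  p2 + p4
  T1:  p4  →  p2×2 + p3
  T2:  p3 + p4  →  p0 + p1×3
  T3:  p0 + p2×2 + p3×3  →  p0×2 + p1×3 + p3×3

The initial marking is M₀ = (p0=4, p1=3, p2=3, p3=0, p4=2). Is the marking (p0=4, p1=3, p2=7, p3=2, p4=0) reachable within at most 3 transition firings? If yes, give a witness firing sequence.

YES — reachable via ⟨T1, T1⟩ (2 firings)

step 1: fire T1:  (p0=4, p1=3, p2=3, p3=0, p4=2) → (p0=4, p1=3, p2=5, p3=1, p4=1)
step 2: fire T1:  (p0=4, p1=3, p2=5, p3=1, p4=1) → (p0=4, p1=3, p2=7, p3=2, p4=0)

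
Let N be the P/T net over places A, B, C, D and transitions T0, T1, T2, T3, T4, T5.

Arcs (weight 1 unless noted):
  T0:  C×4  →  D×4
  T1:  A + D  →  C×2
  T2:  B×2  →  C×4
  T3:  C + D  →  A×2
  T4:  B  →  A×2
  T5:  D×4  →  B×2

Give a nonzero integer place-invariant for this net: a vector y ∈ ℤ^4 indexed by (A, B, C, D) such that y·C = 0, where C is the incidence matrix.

y = (A:1, B:2, C:1, D:1)

Incidence matrix C (rows=places, cols=transitions):
       T0   T1   T2   T3   T4   T5
    A   0   -1    0    2    2    0
    B   0    0   -2    0   -1    2
    C  -4    2    4   -1    0    0
    D   4   -1    0   -1    0   -4

Candidate y = [1, 2, 1, 1]; check y·C column-wise:
  col T0: 1·0 + 2·0 + 1·-4 + 1·4 = 0
  col T1: 1·-1 + 2·0 + 1·2 + 1·-1 = 0
  col T2: 1·0 + 2·-2 + 1·4 + 1·0 = 0
  col T3: 1·2 + 2·0 + 1·-1 + 1·-1 = 0
  col T4: 1·2 + 2·-1 + 1·0 + 1·0 = 0
  col T5: 1·0 + 2·2 + 1·0 + 1·-4 = 0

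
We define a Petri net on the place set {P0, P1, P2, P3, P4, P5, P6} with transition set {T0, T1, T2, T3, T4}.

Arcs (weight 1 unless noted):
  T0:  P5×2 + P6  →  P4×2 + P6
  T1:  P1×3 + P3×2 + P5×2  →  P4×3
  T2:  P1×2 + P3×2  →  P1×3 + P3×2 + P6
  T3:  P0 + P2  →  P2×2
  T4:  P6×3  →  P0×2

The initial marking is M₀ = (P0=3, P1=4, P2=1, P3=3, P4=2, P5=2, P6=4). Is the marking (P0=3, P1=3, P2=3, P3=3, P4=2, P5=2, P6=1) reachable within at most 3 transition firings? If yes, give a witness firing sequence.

depth 0: 1 marking
depth 1: 6 markings reached so far
depth 2: 17 markings reached so far
depth 3: 34 markings reached so far
target is not among the 34 markings reachable within 3 steps

NO — not reachable within 3 firings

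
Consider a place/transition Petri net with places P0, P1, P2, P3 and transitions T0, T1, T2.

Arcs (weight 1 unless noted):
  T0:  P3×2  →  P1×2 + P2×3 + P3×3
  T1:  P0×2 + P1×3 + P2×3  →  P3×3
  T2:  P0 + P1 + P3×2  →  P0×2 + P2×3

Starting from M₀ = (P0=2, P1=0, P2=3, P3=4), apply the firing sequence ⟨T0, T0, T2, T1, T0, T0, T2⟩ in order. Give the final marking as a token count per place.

(P0=2, P1=3, P2=18, P3=7)

step 1: fire T0:  (P0=2, P1=0, P2=3, P3=4) → (P0=2, P1=2, P2=6, P3=5)
step 2: fire T0:  (P0=2, P1=2, P2=6, P3=5) → (P0=2, P1=4, P2=9, P3=6)
step 3: fire T2:  (P0=2, P1=4, P2=9, P3=6) → (P0=3, P1=3, P2=12, P3=4)
step 4: fire T1:  (P0=3, P1=3, P2=12, P3=4) → (P0=1, P1=0, P2=9, P3=7)
step 5: fire T0:  (P0=1, P1=0, P2=9, P3=7) → (P0=1, P1=2, P2=12, P3=8)
step 6: fire T0:  (P0=1, P1=2, P2=12, P3=8) → (P0=1, P1=4, P2=15, P3=9)
step 7: fire T2:  (P0=1, P1=4, P2=15, P3=9) → (P0=2, P1=3, P2=18, P3=7)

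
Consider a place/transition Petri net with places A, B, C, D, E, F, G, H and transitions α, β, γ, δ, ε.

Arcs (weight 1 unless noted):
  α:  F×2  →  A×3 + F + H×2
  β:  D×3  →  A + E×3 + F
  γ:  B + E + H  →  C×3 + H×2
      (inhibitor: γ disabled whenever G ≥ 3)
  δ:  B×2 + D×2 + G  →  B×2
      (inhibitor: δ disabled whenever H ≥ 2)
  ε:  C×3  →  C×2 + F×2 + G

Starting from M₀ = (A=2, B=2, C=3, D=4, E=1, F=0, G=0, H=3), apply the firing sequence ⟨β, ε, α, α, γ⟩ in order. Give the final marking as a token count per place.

(A=9, B=1, C=5, D=1, E=3, F=1, G=1, H=8)

step 1: fire β:  (A=2, B=2, C=3, D=4, E=1, F=0, G=0, H=3) → (A=3, B=2, C=3, D=1, E=4, F=1, G=0, H=3)
step 2: fire ε:  (A=3, B=2, C=3, D=1, E=4, F=1, G=0, H=3) → (A=3, B=2, C=2, D=1, E=4, F=3, G=1, H=3)
step 3: fire α:  (A=3, B=2, C=2, D=1, E=4, F=3, G=1, H=3) → (A=6, B=2, C=2, D=1, E=4, F=2, G=1, H=5)
step 4: fire α:  (A=6, B=2, C=2, D=1, E=4, F=2, G=1, H=5) → (A=9, B=2, C=2, D=1, E=4, F=1, G=1, H=7)
step 5: fire γ:  (A=9, B=2, C=2, D=1, E=4, F=1, G=1, H=7) → (A=9, B=1, C=5, D=1, E=3, F=1, G=1, H=8)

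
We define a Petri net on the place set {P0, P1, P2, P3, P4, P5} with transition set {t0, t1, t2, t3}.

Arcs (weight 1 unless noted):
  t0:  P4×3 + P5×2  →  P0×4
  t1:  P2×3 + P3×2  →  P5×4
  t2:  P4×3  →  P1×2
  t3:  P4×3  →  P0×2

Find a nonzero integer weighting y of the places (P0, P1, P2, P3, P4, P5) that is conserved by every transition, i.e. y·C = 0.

y = (P0:0, P1:0, P2:2, P3:-3, P4:0, P5:0)

Incidence matrix C (rows=places, cols=transitions):
       t0   t1   t2   t3
   P0   4    0    0    2
   P1   0    0    2    0
   P2   0   -3    0    0
   P3   0   -2    0    0
   P4  -3    0   -3   -3
   P5  -2    4    0    0

Candidate y = [0, 0, 2, -3, 0, 0]; check y·C column-wise:
  col t0: 0·4 + 2·0 + -3·0 + 0·-3 + 0·-2 = 0
  col t1: 2·-3 + -3·-2 + 0·4 = 0
  col t2: 0·2 + 2·0 + -3·0 + 0·-3 = 0
  col t3: 0·2 + 2·0 + -3·0 + 0·-3 = 0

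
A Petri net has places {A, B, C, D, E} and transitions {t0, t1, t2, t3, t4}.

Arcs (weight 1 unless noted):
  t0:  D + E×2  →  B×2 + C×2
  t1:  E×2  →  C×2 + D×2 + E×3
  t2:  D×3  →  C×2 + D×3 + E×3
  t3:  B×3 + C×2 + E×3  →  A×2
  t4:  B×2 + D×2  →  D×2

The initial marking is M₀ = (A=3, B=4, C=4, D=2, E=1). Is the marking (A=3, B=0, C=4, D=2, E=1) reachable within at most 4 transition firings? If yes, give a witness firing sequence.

step 1: fire t4:  (A=3, B=4, C=4, D=2, E=1) → (A=3, B=2, C=4, D=2, E=1)
step 2: fire t4:  (A=3, B=2, C=4, D=2, E=1) → (A=3, B=0, C=4, D=2, E=1)

YES — reachable via ⟨t4, t4⟩ (2 firings)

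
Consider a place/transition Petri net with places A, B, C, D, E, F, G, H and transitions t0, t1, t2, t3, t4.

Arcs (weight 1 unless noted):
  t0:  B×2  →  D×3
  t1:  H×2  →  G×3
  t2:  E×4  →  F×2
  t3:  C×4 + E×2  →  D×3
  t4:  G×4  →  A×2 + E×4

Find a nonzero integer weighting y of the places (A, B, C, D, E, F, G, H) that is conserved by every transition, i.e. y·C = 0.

Incidence matrix C (rows=places, cols=transitions):
       t0   t1   t2   t3   t4
    A   0    0    0    0    2
    B  -2    0    0    0    0
    C   0    0    0   -4    0
    D   3    0    0    3    0
    E   0    0   -4   -2    4
    F   0    0    2    0    0
    G   0    3    0    0   -4
    H   0   -2    0    0    0

Candidate y = [0, 6, 3, 4, 0, 0, 0, 0]; check y·C column-wise:
  col t0: 6·-2 + 3·0 + 4·3 = 0
  col t1: 6·0 + 3·0 + 4·0 + 0·3 + 0·-2 = 0
  col t2: 6·0 + 3·0 + 4·0 + 0·-4 + 0·2 = 0
  col t3: 6·0 + 3·-4 + 4·3 + 0·-2 = 0
  col t4: 0·2 + 6·0 + 3·0 + 4·0 + 0·4 + 0·-4 = 0

y = (A:0, B:6, C:3, D:4, E:0, F:0, G:0, H:0)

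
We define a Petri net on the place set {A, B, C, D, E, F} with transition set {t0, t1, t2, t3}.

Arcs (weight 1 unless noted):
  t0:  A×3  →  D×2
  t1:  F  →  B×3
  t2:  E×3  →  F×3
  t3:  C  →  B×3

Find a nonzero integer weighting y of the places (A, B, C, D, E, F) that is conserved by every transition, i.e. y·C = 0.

y = (A:2, B:0, C:0, D:3, E:0, F:0)

Incidence matrix C (rows=places, cols=transitions):
       t0   t1   t2   t3
    A  -3    0    0    0
    B   0    3    0    3
    C   0    0    0   -1
    D   2    0    0    0
    E   0    0   -3    0
    F   0   -1    3    0

Candidate y = [2, 0, 0, 3, 0, 0]; check y·C column-wise:
  col t0: 2·-3 + 3·2 = 0
  col t1: 2·0 + 0·3 + 3·0 + 0·-1 = 0
  col t2: 2·0 + 3·0 + 0·-3 + 0·3 = 0
  col t3: 2·0 + 0·3 + 0·-1 + 3·0 = 0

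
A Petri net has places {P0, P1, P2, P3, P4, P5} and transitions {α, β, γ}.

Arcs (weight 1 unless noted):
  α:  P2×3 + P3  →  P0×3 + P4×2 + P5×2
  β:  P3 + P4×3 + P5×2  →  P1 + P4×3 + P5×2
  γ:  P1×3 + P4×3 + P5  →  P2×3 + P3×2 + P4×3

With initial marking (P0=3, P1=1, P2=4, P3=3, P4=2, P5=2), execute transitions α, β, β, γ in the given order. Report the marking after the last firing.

(P0=6, P1=0, P2=4, P3=2, P4=4, P5=3)

step 1: fire α:  (P0=3, P1=1, P2=4, P3=3, P4=2, P5=2) → (P0=6, P1=1, P2=1, P3=2, P4=4, P5=4)
step 2: fire β:  (P0=6, P1=1, P2=1, P3=2, P4=4, P5=4) → (P0=6, P1=2, P2=1, P3=1, P4=4, P5=4)
step 3: fire β:  (P0=6, P1=2, P2=1, P3=1, P4=4, P5=4) → (P0=6, P1=3, P2=1, P3=0, P4=4, P5=4)
step 4: fire γ:  (P0=6, P1=3, P2=1, P3=0, P4=4, P5=4) → (P0=6, P1=0, P2=4, P3=2, P4=4, P5=3)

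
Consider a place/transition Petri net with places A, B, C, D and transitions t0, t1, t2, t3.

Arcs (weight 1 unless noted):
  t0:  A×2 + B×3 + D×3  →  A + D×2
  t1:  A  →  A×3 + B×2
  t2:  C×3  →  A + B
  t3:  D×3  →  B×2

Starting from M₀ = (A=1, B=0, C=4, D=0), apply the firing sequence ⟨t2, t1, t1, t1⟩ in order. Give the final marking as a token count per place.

step 1: fire t2:  (A=1, B=0, C=4, D=0) → (A=2, B=1, C=1, D=0)
step 2: fire t1:  (A=2, B=1, C=1, D=0) → (A=4, B=3, C=1, D=0)
step 3: fire t1:  (A=4, B=3, C=1, D=0) → (A=6, B=5, C=1, D=0)
step 4: fire t1:  (A=6, B=5, C=1, D=0) → (A=8, B=7, C=1, D=0)

(A=8, B=7, C=1, D=0)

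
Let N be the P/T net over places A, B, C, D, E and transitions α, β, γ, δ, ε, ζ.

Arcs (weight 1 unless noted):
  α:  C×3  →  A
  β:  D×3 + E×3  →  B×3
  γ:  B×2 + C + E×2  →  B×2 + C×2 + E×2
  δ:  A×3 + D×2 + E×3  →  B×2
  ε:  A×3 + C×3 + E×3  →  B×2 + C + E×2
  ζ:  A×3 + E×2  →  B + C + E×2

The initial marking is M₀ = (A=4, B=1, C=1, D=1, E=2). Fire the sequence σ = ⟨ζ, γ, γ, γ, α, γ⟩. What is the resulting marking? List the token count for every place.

step 1: fire ζ:  (A=4, B=1, C=1, D=1, E=2) → (A=1, B=2, C=2, D=1, E=2)
step 2: fire γ:  (A=1, B=2, C=2, D=1, E=2) → (A=1, B=2, C=3, D=1, E=2)
step 3: fire γ:  (A=1, B=2, C=3, D=1, E=2) → (A=1, B=2, C=4, D=1, E=2)
step 4: fire γ:  (A=1, B=2, C=4, D=1, E=2) → (A=1, B=2, C=5, D=1, E=2)
step 5: fire α:  (A=1, B=2, C=5, D=1, E=2) → (A=2, B=2, C=2, D=1, E=2)
step 6: fire γ:  (A=2, B=2, C=2, D=1, E=2) → (A=2, B=2, C=3, D=1, E=2)

(A=2, B=2, C=3, D=1, E=2)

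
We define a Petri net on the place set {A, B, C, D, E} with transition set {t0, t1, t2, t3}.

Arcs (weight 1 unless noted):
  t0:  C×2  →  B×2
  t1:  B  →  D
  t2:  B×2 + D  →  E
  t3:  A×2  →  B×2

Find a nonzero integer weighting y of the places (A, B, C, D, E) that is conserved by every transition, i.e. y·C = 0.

Incidence matrix C (rows=places, cols=transitions):
       t0   t1   t2   t3
    A   0    0    0   -2
    B   2   -1   -2    2
    C  -2    0    0    0
    D   0    1   -1    0
    E   0    0    1    0

Candidate y = [1, 1, 1, 1, 3]; check y·C column-wise:
  col t0: 1·0 + 1·2 + 1·-2 + 1·0 + 3·0 = 0
  col t1: 1·0 + 1·-1 + 1·0 + 1·1 + 3·0 = 0
  col t2: 1·0 + 1·-2 + 1·0 + 1·-1 + 3·1 = 0
  col t3: 1·-2 + 1·2 + 1·0 + 1·0 + 3·0 = 0

y = (A:1, B:1, C:1, D:1, E:3)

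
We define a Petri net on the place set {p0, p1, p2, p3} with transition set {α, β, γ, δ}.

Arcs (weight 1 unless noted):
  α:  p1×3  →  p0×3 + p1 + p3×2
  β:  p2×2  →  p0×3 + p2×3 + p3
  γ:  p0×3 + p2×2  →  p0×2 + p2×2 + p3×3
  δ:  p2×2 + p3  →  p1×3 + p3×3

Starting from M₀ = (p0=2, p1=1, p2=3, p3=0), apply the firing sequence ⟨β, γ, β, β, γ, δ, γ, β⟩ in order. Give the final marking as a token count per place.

step 1: fire β:  (p0=2, p1=1, p2=3, p3=0) → (p0=5, p1=1, p2=4, p3=1)
step 2: fire γ:  (p0=5, p1=1, p2=4, p3=1) → (p0=4, p1=1, p2=4, p3=4)
step 3: fire β:  (p0=4, p1=1, p2=4, p3=4) → (p0=7, p1=1, p2=5, p3=5)
step 4: fire β:  (p0=7, p1=1, p2=5, p3=5) → (p0=10, p1=1, p2=6, p3=6)
step 5: fire γ:  (p0=10, p1=1, p2=6, p3=6) → (p0=9, p1=1, p2=6, p3=9)
step 6: fire δ:  (p0=9, p1=1, p2=6, p3=9) → (p0=9, p1=4, p2=4, p3=11)
step 7: fire γ:  (p0=9, p1=4, p2=4, p3=11) → (p0=8, p1=4, p2=4, p3=14)
step 8: fire β:  (p0=8, p1=4, p2=4, p3=14) → (p0=11, p1=4, p2=5, p3=15)

(p0=11, p1=4, p2=5, p3=15)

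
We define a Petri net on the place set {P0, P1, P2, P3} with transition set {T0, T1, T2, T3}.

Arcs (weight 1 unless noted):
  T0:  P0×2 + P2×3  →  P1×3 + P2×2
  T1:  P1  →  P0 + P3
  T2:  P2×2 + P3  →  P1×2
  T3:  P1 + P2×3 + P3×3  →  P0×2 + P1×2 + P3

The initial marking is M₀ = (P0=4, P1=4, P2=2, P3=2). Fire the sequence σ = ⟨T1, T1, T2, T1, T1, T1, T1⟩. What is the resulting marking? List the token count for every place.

step 1: fire T1:  (P0=4, P1=4, P2=2, P3=2) → (P0=5, P1=3, P2=2, P3=3)
step 2: fire T1:  (P0=5, P1=3, P2=2, P3=3) → (P0=6, P1=2, P2=2, P3=4)
step 3: fire T2:  (P0=6, P1=2, P2=2, P3=4) → (P0=6, P1=4, P2=0, P3=3)
step 4: fire T1:  (P0=6, P1=4, P2=0, P3=3) → (P0=7, P1=3, P2=0, P3=4)
step 5: fire T1:  (P0=7, P1=3, P2=0, P3=4) → (P0=8, P1=2, P2=0, P3=5)
step 6: fire T1:  (P0=8, P1=2, P2=0, P3=5) → (P0=9, P1=1, P2=0, P3=6)
step 7: fire T1:  (P0=9, P1=1, P2=0, P3=6) → (P0=10, P1=0, P2=0, P3=7)

(P0=10, P1=0, P2=0, P3=7)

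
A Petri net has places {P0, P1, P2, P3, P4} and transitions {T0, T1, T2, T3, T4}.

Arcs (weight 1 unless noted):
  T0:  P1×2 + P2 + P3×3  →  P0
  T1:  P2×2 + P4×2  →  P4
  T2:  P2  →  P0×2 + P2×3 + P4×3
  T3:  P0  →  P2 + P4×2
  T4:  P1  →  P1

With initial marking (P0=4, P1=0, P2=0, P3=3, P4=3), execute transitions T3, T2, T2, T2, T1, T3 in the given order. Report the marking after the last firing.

(P0=8, P1=0, P2=6, P3=3, P4=15)

step 1: fire T3:  (P0=4, P1=0, P2=0, P3=3, P4=3) → (P0=3, P1=0, P2=1, P3=3, P4=5)
step 2: fire T2:  (P0=3, P1=0, P2=1, P3=3, P4=5) → (P0=5, P1=0, P2=3, P3=3, P4=8)
step 3: fire T2:  (P0=5, P1=0, P2=3, P3=3, P4=8) → (P0=7, P1=0, P2=5, P3=3, P4=11)
step 4: fire T2:  (P0=7, P1=0, P2=5, P3=3, P4=11) → (P0=9, P1=0, P2=7, P3=3, P4=14)
step 5: fire T1:  (P0=9, P1=0, P2=7, P3=3, P4=14) → (P0=9, P1=0, P2=5, P3=3, P4=13)
step 6: fire T3:  (P0=9, P1=0, P2=5, P3=3, P4=13) → (P0=8, P1=0, P2=6, P3=3, P4=15)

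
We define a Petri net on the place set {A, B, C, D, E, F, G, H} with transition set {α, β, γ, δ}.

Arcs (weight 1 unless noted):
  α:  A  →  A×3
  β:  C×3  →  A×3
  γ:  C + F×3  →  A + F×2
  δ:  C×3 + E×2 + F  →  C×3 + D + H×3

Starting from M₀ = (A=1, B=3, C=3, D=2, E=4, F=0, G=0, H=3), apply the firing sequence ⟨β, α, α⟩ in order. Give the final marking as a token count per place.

(A=8, B=3, C=0, D=2, E=4, F=0, G=0, H=3)

step 1: fire β:  (A=1, B=3, C=3, D=2, E=4, F=0, G=0, H=3) → (A=4, B=3, C=0, D=2, E=4, F=0, G=0, H=3)
step 2: fire α:  (A=4, B=3, C=0, D=2, E=4, F=0, G=0, H=3) → (A=6, B=3, C=0, D=2, E=4, F=0, G=0, H=3)
step 3: fire α:  (A=6, B=3, C=0, D=2, E=4, F=0, G=0, H=3) → (A=8, B=3, C=0, D=2, E=4, F=0, G=0, H=3)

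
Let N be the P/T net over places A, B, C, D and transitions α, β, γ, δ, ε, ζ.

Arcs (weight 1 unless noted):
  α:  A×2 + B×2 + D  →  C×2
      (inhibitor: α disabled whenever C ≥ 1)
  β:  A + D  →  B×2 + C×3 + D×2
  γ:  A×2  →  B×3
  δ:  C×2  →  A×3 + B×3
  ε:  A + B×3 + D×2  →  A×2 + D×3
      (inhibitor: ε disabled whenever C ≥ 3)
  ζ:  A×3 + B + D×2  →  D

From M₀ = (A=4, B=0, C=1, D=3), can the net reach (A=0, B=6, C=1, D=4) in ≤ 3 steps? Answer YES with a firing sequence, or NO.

depth 0: 1 marking
depth 1: 3 markings reached so far
depth 2: 9 markings reached so far
depth 3: 18 markings reached so far
target is not among the 18 markings reachable within 3 steps

NO — not reachable within 3 firings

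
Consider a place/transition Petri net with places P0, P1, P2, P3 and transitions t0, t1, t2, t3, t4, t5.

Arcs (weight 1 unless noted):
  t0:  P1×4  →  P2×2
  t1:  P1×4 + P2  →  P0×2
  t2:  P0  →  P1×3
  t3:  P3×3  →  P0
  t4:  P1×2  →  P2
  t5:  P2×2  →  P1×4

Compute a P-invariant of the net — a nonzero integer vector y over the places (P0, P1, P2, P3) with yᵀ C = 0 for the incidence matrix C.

y = (P0:3, P1:1, P2:2, P3:1)

Incidence matrix C (rows=places, cols=transitions):
       t0   t1   t2   t3   t4   t5
   P0   0    2   -1    1    0    0
   P1  -4   -4    3    0   -2    4
   P2   2   -1    0    0    1   -2
   P3   0    0    0   -3    0    0

Candidate y = [3, 1, 2, 1]; check y·C column-wise:
  col t0: 3·0 + 1·-4 + 2·2 + 1·0 = 0
  col t1: 3·2 + 1·-4 + 2·-1 + 1·0 = 0
  col t2: 3·-1 + 1·3 + 2·0 + 1·0 = 0
  col t3: 3·1 + 1·0 + 2·0 + 1·-3 = 0
  col t4: 3·0 + 1·-2 + 2·1 + 1·0 = 0
  col t5: 3·0 + 1·4 + 2·-2 + 1·0 = 0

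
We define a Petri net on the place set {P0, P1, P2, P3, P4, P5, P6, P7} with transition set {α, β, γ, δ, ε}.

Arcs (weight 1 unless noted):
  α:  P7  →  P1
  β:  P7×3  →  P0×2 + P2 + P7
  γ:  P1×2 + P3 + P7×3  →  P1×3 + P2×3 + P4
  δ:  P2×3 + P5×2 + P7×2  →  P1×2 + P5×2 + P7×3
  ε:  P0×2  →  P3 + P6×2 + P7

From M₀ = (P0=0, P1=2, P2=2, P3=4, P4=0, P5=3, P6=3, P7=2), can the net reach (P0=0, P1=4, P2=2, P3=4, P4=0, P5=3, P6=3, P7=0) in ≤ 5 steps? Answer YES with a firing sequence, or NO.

step 1: fire α:  (P0=0, P1=2, P2=2, P3=4, P4=0, P5=3, P6=3, P7=2) → (P0=0, P1=3, P2=2, P3=4, P4=0, P5=3, P6=3, P7=1)
step 2: fire α:  (P0=0, P1=3, P2=2, P3=4, P4=0, P5=3, P6=3, P7=1) → (P0=0, P1=4, P2=2, P3=4, P4=0, P5=3, P6=3, P7=0)

YES — reachable via ⟨α, α⟩ (2 firings)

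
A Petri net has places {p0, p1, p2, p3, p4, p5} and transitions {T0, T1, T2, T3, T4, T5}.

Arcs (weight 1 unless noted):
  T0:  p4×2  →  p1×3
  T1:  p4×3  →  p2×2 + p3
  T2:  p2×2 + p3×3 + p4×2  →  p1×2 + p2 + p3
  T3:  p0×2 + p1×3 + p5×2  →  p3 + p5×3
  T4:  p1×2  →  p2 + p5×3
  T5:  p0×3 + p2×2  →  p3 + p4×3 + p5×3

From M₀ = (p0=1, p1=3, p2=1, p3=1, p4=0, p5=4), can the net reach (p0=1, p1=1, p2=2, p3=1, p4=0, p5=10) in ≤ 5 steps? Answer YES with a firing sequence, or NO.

depth 0: 1 marking
depth 1: 2 markings reached so far
depth 2: 2 markings reached so far
(frontier empty at depth 2; search complete)
target is not among the 2 markings reachable within 5 steps

NO — not reachable within 5 firings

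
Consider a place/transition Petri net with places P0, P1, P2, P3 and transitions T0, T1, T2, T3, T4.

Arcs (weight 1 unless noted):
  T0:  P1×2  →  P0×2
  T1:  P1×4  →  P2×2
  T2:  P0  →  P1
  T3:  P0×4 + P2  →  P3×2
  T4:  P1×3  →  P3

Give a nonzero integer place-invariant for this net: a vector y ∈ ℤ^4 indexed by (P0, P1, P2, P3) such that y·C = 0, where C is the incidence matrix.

y = (P0:1, P1:1, P2:2, P3:3)

Incidence matrix C (rows=places, cols=transitions):
       T0   T1   T2   T3   T4
   P0   2    0   -1   -4    0
   P1  -2   -4    1    0   -3
   P2   0    2    0   -1    0
   P3   0    0    0    2    1

Candidate y = [1, 1, 2, 3]; check y·C column-wise:
  col T0: 1·2 + 1·-2 + 2·0 + 3·0 = 0
  col T1: 1·0 + 1·-4 + 2·2 + 3·0 = 0
  col T2: 1·-1 + 1·1 + 2·0 + 3·0 = 0
  col T3: 1·-4 + 1·0 + 2·-1 + 3·2 = 0
  col T4: 1·0 + 1·-3 + 2·0 + 3·1 = 0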